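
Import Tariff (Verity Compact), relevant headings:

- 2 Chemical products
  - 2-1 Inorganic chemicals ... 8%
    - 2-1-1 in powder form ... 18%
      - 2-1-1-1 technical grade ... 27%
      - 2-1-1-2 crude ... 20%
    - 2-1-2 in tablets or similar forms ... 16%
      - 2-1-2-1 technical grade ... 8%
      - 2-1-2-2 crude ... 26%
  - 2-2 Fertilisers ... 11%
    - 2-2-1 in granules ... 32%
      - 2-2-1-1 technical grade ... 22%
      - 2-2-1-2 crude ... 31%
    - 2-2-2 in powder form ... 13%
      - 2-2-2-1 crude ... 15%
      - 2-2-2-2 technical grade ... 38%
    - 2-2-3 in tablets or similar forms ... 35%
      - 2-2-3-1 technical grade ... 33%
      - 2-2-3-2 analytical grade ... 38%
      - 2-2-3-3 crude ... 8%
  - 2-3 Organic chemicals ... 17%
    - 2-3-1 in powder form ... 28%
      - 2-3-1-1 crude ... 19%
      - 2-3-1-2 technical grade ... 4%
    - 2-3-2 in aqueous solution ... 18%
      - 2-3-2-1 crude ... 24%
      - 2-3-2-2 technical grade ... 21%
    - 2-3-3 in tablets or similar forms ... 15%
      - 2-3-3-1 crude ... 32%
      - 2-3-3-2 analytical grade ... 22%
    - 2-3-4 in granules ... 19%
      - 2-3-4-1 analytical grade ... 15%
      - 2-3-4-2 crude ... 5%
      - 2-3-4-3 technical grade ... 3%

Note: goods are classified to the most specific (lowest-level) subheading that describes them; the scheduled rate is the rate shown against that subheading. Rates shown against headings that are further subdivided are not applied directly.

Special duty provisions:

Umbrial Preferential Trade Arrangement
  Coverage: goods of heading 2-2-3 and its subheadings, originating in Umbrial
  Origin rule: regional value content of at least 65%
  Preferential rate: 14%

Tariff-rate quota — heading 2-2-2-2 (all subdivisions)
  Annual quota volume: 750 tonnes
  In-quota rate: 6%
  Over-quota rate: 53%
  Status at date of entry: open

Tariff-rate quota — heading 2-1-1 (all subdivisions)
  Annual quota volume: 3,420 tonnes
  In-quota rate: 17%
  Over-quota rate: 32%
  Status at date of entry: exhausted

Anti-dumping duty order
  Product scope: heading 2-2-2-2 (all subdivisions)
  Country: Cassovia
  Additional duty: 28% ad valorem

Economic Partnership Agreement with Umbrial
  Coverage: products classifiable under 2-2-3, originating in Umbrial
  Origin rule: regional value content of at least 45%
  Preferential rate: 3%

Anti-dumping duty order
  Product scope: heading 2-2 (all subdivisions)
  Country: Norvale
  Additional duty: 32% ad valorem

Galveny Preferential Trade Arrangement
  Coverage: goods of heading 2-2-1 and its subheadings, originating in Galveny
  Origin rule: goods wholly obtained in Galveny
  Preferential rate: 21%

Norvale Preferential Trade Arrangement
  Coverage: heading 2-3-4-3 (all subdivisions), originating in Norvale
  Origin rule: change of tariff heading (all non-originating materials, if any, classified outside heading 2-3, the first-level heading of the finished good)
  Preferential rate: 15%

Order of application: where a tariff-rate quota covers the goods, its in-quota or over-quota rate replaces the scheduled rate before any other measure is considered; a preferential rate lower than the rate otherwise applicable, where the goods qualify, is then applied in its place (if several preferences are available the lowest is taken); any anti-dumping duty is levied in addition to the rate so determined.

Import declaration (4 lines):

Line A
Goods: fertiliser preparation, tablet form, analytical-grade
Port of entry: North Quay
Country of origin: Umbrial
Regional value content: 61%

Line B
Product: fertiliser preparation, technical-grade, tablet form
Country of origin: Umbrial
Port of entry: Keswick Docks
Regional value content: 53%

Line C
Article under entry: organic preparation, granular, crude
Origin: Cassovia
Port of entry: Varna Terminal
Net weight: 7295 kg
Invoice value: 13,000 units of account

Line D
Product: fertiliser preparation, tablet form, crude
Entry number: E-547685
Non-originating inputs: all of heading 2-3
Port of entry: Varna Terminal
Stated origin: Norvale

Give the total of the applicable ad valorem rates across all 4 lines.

Line A: fertiliser → 2-2; tablet form → 2-2-3; analytical-grade → 2-2-3-2. Scheduled 38%. Umbrial agreement on 2-2-3: RVC < 65%; Umbrial agreement on 2-2-3: RVC ≥ 45% → 3% available; preferential 3%. → 3%.
Line B: fertiliser → 2-2; tablet form → 2-2-3; technical-grade → 2-2-3-1. Scheduled 33%. Umbrial agreement on 2-2-3: RVC < 65%; Umbrial agreement on 2-2-3: RVC ≥ 45% → 3% available; preferential 3%. → 3%.
Line C: organic → 2-3; granular → 2-3-4; crude → 2-3-4-2. Scheduled 5%. No special measure applies. → 5%.
Line D: fertiliser → 2-2; tablet form → 2-2-3; crude → 2-2-3-3. Scheduled 8%. Norvale agreement on 2-3-4-3: 2-2-3-3 not covered; anti-dumping (Norvale, 2-2): +32%; total 8% + 32% = 40%. → 40%.
Sum: 3% + 3% + 5% + 40% = 51%.

51%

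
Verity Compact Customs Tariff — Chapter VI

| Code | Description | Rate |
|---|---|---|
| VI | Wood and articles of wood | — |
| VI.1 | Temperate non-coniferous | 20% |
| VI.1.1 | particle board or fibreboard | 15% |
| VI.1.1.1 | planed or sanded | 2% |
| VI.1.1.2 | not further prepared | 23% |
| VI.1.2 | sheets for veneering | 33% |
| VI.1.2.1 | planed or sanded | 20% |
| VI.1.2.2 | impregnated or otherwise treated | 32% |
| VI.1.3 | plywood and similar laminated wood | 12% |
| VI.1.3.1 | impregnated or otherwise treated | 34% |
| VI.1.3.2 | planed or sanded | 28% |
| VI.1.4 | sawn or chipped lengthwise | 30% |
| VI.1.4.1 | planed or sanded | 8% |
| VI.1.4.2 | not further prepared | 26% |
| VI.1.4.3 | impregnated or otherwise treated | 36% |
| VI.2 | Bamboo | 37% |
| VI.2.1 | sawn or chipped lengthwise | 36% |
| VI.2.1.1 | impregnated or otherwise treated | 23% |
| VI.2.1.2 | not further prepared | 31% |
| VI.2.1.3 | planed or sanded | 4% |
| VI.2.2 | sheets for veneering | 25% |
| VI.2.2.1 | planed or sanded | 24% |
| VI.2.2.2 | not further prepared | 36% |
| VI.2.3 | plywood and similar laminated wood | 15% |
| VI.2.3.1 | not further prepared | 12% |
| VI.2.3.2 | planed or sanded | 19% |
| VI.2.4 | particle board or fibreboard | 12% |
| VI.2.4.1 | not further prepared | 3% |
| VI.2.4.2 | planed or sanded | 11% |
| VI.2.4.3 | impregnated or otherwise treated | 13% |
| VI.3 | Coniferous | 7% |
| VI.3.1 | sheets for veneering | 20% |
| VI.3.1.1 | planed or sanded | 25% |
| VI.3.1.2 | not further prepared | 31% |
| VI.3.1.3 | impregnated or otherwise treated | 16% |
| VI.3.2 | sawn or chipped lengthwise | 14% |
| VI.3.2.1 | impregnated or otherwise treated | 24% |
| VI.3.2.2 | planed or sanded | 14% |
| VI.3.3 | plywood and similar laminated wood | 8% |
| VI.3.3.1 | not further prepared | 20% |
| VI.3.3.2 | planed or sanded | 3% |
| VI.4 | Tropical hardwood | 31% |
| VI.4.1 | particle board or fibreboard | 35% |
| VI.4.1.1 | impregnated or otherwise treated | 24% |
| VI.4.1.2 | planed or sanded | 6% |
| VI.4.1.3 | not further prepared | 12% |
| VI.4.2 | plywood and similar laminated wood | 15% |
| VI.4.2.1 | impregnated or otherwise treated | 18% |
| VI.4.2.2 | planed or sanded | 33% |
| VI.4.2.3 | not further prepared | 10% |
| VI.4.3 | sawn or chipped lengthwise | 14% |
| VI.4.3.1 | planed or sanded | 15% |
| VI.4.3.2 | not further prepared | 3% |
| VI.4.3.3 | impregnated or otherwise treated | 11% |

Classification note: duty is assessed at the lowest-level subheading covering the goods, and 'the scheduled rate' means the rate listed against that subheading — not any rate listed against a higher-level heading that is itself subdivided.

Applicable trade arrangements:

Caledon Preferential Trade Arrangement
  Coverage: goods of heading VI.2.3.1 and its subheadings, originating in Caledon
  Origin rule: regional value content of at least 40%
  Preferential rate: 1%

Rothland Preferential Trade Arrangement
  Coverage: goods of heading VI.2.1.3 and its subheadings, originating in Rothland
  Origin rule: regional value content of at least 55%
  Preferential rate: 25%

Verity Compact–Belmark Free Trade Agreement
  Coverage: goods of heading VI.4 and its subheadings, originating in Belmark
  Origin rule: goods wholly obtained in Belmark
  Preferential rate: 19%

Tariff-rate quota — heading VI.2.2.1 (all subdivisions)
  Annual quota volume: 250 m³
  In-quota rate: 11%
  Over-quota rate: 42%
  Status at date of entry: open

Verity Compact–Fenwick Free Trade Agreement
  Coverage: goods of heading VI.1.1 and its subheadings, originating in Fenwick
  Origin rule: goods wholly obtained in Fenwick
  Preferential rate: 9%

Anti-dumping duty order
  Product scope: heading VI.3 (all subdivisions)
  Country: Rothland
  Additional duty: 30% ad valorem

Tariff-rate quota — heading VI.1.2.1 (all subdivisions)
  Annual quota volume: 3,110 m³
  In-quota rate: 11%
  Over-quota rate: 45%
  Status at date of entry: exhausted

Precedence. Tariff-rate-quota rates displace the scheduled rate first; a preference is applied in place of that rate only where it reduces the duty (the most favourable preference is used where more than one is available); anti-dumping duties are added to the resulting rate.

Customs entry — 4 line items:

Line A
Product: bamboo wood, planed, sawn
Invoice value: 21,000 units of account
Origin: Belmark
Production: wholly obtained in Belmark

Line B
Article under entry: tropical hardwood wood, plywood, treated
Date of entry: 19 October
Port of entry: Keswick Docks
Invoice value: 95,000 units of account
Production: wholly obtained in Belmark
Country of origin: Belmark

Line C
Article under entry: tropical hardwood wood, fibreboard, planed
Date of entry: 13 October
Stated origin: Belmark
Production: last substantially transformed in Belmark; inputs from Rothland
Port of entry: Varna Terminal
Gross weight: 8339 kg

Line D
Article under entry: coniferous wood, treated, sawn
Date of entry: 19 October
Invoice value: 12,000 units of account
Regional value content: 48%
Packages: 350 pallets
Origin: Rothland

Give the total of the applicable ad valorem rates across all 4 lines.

Line A: bamboo → VI.2; sawn → VI.2.1; planed → VI.2.1.3. Scheduled 4%. Belmark agreement on VI.4: VI.2.1.3 not covered. → 4%.
Line B: tropical hardwood → VI.4; plywood → VI.4.2; treated → VI.4.2.1. Scheduled 18%. Belmark agreement on VI.4: wholly obtained → 19% available; preference 19% not lower than 18% → no reduction. → 18%.
Line C: tropical hardwood → VI.4; fibreboard → VI.4.1; planed → VI.4.1.2. Scheduled 6%. Belmark agreement on VI.4: not wholly obtained. → 6%.
Line D: coniferous → VI.3; sawn → VI.3.2; treated → VI.3.2.1. Scheduled 24%. Rothland agreement on VI.2.1.3: VI.3.2.1 not covered; anti-dumping (Rothland, VI.3): +30%; total 24% + 30% = 54%. → 54%.
Sum: 4% + 18% + 6% + 54% = 82%.

82%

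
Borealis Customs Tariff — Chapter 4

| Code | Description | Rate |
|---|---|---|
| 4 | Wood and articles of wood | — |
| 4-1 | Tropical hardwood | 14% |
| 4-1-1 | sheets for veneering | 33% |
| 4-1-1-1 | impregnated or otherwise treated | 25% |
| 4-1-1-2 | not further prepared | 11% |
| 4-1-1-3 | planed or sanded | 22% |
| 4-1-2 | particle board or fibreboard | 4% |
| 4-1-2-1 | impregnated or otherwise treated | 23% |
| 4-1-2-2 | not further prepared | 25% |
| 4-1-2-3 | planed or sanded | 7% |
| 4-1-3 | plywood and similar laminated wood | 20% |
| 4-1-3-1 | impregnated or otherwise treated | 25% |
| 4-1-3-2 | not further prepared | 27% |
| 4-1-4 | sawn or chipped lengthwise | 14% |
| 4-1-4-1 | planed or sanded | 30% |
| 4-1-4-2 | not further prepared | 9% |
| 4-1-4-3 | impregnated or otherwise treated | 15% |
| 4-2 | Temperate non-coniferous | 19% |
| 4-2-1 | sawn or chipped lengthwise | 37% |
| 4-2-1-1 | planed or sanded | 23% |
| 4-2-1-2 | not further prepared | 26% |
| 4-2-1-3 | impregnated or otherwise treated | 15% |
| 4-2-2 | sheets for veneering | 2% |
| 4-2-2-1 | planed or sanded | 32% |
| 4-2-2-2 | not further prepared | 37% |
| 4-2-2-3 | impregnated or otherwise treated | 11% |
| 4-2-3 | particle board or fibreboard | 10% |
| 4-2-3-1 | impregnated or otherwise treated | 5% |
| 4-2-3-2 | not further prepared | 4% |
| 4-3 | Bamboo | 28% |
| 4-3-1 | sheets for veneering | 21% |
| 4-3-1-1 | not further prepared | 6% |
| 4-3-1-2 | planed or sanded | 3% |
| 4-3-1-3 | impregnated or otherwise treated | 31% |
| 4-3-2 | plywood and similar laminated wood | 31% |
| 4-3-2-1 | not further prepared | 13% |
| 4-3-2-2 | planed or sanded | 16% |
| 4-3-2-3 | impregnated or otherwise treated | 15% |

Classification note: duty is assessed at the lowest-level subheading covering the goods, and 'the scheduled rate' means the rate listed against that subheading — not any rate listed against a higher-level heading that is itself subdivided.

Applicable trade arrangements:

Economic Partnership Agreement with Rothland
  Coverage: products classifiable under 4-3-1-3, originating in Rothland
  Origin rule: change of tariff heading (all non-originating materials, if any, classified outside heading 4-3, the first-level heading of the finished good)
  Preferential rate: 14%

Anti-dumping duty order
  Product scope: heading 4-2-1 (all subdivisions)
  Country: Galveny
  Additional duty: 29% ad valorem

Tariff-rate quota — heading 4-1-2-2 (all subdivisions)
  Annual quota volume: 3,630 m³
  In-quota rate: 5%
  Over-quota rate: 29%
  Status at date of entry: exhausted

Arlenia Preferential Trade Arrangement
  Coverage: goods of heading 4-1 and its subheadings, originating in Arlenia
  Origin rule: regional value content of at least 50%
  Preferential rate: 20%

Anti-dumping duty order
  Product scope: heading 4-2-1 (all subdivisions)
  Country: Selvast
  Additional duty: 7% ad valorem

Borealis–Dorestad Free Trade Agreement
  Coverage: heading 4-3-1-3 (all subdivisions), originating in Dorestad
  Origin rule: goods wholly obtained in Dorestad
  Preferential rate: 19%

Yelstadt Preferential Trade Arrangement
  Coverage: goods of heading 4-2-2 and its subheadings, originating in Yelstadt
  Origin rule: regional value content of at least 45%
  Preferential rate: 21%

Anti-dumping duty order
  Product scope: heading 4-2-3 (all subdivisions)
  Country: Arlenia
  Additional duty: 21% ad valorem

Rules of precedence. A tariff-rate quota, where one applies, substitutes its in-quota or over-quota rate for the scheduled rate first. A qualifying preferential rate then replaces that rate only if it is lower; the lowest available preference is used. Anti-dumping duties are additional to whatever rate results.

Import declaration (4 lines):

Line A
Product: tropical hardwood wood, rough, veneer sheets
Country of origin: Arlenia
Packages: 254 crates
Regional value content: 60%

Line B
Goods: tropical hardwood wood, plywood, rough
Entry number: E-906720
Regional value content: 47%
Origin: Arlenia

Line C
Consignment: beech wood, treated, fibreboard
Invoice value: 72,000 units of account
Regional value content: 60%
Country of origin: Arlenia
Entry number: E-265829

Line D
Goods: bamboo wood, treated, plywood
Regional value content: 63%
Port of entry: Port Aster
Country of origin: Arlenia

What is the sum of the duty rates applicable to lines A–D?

79%

Line A: tropical hardwood → 4-1; veneer sheets → 4-1-1; rough → 4-1-1-2. Scheduled 11%. Arlenia agreement on 4-1: RVC ≥ 50% → 20% available; preference 20% not lower than 11% → no reduction. → 11%.
Line B: tropical hardwood → 4-1; plywood → 4-1-3; rough → 4-1-3-2. Scheduled 27%. Arlenia agreement on 4-1: RVC < 50%. → 27%.
Line C: beech → 4-2; fibreboard → 4-2-3; treated → 4-2-3-1. Scheduled 5%. Arlenia agreement on 4-1: 4-2-3-1 not covered; anti-dumping (Arlenia, 4-2-3): +21%; total 5% + 21% = 26%. → 26%.
Line D: bamboo → 4-3; plywood → 4-3-2; treated → 4-3-2-3. Scheduled 15%. Arlenia agreement on 4-1: 4-3-2-3 not covered. → 15%.
Sum: 11% + 27% + 26% + 15% = 79%.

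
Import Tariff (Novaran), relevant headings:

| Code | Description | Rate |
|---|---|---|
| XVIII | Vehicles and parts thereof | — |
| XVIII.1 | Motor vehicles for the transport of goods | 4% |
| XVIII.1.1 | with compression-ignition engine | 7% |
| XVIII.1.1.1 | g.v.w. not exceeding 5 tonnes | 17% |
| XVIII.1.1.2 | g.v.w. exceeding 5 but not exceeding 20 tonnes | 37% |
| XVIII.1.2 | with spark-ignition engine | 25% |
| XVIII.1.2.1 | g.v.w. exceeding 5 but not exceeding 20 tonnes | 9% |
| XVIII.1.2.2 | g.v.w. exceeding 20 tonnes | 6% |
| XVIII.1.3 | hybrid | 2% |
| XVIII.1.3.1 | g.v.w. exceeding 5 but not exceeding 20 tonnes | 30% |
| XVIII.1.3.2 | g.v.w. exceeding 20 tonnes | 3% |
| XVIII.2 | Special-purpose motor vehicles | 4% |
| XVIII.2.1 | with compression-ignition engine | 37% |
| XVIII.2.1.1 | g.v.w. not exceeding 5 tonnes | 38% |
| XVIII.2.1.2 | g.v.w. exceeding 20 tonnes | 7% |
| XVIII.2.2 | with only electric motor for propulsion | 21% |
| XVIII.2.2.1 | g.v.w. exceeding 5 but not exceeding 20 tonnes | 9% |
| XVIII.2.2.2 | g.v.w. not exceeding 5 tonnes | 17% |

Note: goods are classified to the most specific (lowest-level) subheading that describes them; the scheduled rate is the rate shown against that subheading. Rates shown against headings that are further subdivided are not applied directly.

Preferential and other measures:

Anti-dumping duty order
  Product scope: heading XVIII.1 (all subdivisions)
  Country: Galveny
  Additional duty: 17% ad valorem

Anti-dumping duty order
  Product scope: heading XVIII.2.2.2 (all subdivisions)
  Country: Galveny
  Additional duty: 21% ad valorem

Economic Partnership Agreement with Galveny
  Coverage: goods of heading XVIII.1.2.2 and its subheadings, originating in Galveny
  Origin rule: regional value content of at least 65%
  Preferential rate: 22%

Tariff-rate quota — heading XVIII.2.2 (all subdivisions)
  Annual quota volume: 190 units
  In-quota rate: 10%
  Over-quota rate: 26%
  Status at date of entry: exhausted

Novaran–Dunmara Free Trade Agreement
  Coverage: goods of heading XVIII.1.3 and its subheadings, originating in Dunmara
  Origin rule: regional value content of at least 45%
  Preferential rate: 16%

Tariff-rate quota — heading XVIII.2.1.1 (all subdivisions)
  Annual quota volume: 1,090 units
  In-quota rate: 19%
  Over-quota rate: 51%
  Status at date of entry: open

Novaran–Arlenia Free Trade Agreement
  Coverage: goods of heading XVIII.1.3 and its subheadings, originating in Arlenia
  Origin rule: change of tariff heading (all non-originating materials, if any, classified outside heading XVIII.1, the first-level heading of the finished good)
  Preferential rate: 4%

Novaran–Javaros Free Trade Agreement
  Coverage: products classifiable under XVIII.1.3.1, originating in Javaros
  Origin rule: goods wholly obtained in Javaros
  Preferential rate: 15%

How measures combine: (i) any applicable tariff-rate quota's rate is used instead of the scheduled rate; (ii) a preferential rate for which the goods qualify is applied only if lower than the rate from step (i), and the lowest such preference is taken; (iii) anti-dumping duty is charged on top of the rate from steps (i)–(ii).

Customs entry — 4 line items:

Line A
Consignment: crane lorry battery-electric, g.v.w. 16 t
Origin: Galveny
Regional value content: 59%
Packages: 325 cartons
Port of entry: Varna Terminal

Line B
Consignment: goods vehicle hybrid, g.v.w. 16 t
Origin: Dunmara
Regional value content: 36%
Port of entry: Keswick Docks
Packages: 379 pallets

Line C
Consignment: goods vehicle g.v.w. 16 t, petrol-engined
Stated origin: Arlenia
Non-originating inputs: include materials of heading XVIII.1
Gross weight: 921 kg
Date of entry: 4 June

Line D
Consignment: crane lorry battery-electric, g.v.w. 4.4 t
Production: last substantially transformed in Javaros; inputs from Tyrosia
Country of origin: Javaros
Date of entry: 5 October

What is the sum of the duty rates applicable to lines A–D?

Line A: crane lorry → XVIII.2; battery-electric → XVIII.2.2; g.v.w. 16 t → XVIII.2.2.1. Scheduled 9%. quota on XVIII.2.2 exhausted → over-quota 26%; Galveny agreement on XVIII.1.2.2: XVIII.2.2.1 not covered. → 26%.
Line B: goods vehicle → XVIII.1; hybrid → XVIII.1.3; g.v.w. 16 t → XVIII.1.3.1. Scheduled 30%. Dunmara agreement on XVIII.1.3: RVC < 45%. → 30%.
Line C: goods vehicle → XVIII.1; petrol-engined → XVIII.1.2; g.v.w. 16 t → XVIII.1.2.1. Scheduled 9%. Arlenia agreement on XVIII.1.3: XVIII.1.2.1 not covered. → 9%.
Line D: crane lorry → XVIII.2; battery-electric → XVIII.2.2; g.v.w. 4.4 t → XVIII.2.2.2. Scheduled 17%. quota on XVIII.2.2 exhausted → over-quota 26%; Javaros agreement on XVIII.1.3.1: XVIII.2.2.2 not covered. → 26%.
Sum: 26% + 30% + 9% + 26% = 91%.

91%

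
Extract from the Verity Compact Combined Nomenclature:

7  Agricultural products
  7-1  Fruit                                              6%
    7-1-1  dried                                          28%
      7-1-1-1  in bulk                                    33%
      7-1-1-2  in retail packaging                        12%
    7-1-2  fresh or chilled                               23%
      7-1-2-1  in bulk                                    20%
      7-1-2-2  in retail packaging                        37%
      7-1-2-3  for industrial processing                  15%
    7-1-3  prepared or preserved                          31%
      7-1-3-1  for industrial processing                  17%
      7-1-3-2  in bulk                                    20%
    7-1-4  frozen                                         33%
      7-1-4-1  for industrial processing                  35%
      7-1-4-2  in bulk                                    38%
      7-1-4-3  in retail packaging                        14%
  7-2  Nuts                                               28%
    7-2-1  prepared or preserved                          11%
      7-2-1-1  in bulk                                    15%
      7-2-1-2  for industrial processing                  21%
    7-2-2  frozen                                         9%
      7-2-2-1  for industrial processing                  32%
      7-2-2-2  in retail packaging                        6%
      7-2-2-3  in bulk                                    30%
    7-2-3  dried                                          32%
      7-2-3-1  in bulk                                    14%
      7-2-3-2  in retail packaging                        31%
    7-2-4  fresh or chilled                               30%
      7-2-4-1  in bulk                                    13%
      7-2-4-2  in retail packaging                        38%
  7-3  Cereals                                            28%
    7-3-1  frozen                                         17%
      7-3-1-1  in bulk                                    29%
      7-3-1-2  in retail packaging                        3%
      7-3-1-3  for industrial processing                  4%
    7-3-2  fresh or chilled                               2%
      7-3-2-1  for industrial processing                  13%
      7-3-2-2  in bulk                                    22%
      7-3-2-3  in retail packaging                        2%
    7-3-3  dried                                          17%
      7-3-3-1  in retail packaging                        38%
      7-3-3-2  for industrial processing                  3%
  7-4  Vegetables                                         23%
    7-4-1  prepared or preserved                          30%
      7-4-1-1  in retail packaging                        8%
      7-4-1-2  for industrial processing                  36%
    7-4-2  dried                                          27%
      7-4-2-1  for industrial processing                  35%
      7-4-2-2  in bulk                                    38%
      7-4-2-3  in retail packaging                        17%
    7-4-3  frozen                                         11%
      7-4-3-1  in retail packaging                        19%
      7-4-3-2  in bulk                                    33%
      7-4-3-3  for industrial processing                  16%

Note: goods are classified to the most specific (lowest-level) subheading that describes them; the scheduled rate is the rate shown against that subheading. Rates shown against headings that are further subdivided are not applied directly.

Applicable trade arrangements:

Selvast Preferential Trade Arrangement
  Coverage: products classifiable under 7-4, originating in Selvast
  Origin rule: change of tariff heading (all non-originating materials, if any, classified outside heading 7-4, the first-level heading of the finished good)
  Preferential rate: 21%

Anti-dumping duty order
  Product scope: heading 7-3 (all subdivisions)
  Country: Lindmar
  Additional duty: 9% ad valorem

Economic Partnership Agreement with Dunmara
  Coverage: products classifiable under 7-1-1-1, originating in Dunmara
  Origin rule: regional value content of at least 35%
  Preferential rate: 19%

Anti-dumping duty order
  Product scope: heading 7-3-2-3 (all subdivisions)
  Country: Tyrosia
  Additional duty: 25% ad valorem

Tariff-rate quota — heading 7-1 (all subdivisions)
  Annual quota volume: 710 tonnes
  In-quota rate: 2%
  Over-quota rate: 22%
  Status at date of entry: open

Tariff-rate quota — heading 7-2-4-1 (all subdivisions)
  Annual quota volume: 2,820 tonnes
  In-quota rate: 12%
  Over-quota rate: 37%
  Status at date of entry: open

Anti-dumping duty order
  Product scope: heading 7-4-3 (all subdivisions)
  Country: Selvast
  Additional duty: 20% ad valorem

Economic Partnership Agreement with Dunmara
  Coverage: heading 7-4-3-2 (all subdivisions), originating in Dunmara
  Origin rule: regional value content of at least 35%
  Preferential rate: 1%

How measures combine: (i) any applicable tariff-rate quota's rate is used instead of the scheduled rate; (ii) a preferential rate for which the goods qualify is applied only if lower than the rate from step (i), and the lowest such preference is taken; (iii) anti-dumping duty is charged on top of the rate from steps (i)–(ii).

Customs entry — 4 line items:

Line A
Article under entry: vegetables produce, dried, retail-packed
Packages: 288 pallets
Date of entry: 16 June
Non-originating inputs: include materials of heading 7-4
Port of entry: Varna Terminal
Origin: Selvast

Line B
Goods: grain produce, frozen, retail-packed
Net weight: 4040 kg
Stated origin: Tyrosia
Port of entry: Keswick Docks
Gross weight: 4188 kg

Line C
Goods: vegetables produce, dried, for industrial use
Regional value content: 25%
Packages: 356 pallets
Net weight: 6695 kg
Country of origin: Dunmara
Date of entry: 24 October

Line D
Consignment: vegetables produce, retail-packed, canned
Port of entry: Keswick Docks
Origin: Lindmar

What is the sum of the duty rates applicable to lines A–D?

Line A: vegetables → 7-4; dried → 7-4-2; retail-packed → 7-4-2-3. Scheduled 17%. Selvast agreement on 7-4: CTH not met. → 17%.
Line B: grain → 7-3; frozen → 7-3-1; retail-packed → 7-3-1-2. Scheduled 3%. No special measure applies. → 3%.
Line C: vegetables → 7-4; dried → 7-4-2; for industrial use → 7-4-2-1. Scheduled 35%. Dunmara agreement on 7-1-1-1: 7-4-2-1 not covered; Dunmara agreement on 7-4-3-2: 7-4-2-1 not covered. → 35%.
Line D: vegetables → 7-4; canned → 7-4-1; retail-packed → 7-4-1-1. Scheduled 8%. No special measure applies. → 8%.
Sum: 17% + 3% + 35% + 8% = 63%.

63%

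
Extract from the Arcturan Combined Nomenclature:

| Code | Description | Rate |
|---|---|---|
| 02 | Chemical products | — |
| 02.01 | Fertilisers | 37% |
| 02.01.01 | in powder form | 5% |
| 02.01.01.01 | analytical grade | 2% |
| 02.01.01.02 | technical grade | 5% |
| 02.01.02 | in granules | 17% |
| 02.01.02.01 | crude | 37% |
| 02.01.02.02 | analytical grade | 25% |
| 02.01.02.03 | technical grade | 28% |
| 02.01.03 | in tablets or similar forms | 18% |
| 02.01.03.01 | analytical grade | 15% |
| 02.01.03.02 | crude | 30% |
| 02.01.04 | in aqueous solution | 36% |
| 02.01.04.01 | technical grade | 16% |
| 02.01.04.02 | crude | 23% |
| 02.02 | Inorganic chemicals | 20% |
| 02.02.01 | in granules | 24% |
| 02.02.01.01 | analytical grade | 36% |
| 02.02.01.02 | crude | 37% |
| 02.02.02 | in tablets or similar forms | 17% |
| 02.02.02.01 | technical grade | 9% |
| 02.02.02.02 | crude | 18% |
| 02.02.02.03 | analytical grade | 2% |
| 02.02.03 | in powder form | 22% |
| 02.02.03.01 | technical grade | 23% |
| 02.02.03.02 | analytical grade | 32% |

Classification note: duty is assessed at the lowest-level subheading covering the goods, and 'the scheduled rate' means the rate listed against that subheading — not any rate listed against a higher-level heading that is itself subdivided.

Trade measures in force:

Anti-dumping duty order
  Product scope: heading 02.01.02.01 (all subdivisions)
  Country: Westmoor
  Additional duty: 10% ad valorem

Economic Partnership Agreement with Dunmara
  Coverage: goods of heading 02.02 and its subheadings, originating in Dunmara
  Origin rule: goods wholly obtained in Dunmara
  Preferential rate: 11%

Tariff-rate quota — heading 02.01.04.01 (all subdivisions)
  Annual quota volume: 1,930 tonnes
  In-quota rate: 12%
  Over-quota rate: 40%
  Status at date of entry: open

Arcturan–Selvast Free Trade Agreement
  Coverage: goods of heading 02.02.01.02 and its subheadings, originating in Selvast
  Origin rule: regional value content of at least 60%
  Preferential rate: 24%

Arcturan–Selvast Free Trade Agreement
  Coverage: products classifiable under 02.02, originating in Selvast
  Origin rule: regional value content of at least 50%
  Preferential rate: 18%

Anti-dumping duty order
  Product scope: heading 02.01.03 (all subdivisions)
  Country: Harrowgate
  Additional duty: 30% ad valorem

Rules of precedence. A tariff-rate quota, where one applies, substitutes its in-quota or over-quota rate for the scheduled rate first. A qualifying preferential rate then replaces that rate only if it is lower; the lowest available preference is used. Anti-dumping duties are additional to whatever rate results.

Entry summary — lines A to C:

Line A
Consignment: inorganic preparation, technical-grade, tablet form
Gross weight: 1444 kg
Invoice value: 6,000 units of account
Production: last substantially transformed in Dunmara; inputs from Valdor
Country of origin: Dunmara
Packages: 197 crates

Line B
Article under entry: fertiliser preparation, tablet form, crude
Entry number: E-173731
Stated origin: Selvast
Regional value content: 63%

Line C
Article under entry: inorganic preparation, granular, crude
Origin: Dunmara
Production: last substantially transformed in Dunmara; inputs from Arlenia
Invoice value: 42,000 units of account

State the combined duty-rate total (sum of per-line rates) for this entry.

Line A: inorganic → 02.02; tablet form → 02.02.02; technical-grade → 02.02.02.01. Scheduled 9%. Dunmara agreement on 02.02: not wholly obtained. → 9%.
Line B: fertiliser → 02.01; tablet form → 02.01.03; crude → 02.01.03.02. Scheduled 30%. Selvast agreement on 02.02.01.02: 02.01.03.02 not covered; Selvast agreement on 02.02: 02.01.03.02 not covered. → 30%.
Line C: inorganic → 02.02; granular → 02.02.01; crude → 02.02.01.02. Scheduled 37%. Dunmara agreement on 02.02: not wholly obtained. → 37%.
Sum: 9% + 30% + 37% = 76%.

76%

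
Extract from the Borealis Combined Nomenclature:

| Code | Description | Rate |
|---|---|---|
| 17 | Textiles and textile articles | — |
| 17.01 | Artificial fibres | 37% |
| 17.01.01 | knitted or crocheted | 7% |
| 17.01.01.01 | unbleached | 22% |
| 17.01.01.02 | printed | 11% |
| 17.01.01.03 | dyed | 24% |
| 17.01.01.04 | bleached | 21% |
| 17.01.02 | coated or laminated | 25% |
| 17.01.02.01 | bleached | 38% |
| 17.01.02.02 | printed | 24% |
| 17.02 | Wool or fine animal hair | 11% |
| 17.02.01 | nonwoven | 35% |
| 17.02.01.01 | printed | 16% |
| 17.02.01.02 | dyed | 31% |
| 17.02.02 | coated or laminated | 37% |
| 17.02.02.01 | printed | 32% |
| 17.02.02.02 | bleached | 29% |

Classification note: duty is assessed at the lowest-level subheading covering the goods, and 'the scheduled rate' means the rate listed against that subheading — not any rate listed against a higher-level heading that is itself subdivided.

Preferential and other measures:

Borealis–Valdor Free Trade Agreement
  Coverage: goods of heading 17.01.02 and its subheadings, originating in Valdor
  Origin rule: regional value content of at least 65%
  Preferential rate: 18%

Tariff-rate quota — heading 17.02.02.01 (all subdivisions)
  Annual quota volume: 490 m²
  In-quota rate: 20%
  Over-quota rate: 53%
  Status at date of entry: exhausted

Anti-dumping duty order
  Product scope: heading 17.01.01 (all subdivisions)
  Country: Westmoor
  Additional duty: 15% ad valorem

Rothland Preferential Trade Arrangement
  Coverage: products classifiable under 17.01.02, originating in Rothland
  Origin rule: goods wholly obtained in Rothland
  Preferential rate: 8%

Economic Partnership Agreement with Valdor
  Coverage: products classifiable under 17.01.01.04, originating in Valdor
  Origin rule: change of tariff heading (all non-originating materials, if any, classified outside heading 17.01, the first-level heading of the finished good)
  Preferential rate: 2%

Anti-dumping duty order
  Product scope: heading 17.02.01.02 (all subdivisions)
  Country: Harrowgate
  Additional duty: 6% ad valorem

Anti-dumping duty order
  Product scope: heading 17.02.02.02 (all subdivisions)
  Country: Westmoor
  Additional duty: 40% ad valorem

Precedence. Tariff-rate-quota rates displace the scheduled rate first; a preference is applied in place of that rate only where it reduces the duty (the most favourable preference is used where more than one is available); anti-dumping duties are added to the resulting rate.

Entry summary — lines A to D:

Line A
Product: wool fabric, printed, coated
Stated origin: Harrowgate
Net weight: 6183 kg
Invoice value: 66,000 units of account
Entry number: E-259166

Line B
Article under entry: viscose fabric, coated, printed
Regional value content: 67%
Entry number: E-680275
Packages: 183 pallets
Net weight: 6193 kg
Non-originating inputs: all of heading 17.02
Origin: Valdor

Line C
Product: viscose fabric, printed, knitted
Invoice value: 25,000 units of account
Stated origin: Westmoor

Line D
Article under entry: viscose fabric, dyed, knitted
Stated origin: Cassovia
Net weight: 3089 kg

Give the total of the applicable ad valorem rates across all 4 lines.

121%

Line A: wool → 17.02; coated → 17.02.02; printed → 17.02.02.01. Scheduled 32%. quota on 17.02.02.01 exhausted → over-quota 53%. → 53%.
Line B: viscose → 17.01; coated → 17.01.02; printed → 17.01.02.02. Scheduled 24%. Valdor agreement on 17.01.02: RVC ≥ 65% → 18% available; Valdor agreement on 17.01.01.04: 17.01.02.02 not covered; preferential 18%. → 18%.
Line C: viscose → 17.01; knitted → 17.01.01; printed → 17.01.01.02. Scheduled 11%. anti-dumping (Westmoor, 17.01.01): +15%; total 11% + 15% = 26%. → 26%.
Line D: viscose → 17.01; knitted → 17.01.01; dyed → 17.01.01.03. Scheduled 24%. No special measure applies. → 24%.
Sum: 53% + 18% + 26% + 24% = 121%.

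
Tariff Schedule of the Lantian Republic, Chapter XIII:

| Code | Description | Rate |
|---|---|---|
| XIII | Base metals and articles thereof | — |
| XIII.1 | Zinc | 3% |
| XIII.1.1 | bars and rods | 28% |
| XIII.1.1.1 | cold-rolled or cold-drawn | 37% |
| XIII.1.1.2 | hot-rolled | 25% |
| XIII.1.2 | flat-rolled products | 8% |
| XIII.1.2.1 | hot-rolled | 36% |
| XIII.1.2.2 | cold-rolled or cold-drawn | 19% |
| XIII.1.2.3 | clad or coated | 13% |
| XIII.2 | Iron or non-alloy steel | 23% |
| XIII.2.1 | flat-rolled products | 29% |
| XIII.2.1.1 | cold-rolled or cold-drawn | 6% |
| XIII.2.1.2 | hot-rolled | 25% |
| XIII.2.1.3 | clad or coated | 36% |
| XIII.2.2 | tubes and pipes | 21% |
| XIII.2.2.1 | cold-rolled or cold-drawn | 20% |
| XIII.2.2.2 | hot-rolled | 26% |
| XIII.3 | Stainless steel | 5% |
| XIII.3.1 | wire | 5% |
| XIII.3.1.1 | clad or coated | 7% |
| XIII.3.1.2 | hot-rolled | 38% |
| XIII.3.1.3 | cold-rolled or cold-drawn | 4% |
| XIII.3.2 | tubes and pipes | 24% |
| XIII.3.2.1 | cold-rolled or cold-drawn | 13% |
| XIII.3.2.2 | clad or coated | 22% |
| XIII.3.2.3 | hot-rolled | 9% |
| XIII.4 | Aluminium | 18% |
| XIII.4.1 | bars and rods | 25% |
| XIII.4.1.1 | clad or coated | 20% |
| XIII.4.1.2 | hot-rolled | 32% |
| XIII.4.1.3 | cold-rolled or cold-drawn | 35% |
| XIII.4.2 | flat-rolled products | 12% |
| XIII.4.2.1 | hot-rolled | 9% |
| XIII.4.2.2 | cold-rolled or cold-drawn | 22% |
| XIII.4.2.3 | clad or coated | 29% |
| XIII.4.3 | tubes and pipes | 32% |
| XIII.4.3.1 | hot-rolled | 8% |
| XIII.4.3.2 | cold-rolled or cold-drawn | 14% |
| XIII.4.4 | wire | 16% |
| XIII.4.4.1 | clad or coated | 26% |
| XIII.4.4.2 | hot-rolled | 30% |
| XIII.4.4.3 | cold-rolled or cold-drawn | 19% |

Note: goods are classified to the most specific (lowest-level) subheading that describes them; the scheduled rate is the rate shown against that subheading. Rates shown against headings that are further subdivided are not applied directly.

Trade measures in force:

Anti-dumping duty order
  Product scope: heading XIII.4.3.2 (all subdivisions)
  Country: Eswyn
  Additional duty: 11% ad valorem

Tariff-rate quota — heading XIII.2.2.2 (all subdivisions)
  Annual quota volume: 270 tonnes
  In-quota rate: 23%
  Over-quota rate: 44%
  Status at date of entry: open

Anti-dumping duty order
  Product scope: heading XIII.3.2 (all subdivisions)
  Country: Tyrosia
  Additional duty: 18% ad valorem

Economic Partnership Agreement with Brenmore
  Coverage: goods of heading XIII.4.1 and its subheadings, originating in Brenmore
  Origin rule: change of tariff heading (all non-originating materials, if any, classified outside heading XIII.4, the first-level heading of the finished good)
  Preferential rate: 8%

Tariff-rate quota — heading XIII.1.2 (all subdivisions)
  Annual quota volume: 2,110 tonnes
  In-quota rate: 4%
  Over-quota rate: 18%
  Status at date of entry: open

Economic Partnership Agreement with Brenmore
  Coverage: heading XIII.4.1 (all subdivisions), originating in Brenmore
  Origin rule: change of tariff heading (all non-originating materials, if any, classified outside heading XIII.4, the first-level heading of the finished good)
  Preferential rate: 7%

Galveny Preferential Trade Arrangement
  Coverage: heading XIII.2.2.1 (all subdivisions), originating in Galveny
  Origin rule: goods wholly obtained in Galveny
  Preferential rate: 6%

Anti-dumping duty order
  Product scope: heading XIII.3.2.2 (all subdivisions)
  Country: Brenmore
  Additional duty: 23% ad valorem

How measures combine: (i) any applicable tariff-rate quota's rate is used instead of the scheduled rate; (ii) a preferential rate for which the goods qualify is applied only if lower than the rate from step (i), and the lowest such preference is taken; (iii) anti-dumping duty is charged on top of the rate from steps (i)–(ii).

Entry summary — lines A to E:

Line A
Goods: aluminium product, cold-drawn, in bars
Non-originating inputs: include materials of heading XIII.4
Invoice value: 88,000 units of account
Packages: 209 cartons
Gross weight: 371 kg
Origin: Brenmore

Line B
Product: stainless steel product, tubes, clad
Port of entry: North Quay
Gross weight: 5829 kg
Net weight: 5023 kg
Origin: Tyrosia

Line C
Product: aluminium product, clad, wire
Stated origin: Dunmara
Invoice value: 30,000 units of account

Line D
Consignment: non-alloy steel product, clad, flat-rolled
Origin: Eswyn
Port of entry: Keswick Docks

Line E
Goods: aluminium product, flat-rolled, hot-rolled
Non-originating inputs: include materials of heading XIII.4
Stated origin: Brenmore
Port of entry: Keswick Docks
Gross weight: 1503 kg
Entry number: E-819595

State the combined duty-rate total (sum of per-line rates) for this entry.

146%

Line A: aluminium → XIII.4; in bars → XIII.4.1; cold-drawn → XIII.4.1.3. Scheduled 35%. Brenmore agreement on XIII.4.1: CTH not met; Brenmore agreement on XIII.4.1: CTH not met. → 35%.
Line B: stainless steel → XIII.3; tubes → XIII.3.2; clad → XIII.3.2.2. Scheduled 22%. anti-dumping (Tyrosia, XIII.3.2): +18%; total 22% + 18% = 40%. → 40%.
Line C: aluminium → XIII.4; wire → XIII.4.4; clad → XIII.4.4.1. Scheduled 26%. No special measure applies. → 26%.
Line D: non-alloy steel → XIII.2; flat-rolled → XIII.2.1; clad → XIII.2.1.3. Scheduled 36%. No special measure applies. → 36%.
Line E: aluminium → XIII.4; flat-rolled → XIII.4.2; hot-rolled → XIII.4.2.1. Scheduled 9%. Brenmore agreement on XIII.4.1: XIII.4.2.1 not covered; Brenmore agreement on XIII.4.1: XIII.4.2.1 not covered. → 9%.
Sum: 35% + 40% + 26% + 36% + 9% = 146%.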